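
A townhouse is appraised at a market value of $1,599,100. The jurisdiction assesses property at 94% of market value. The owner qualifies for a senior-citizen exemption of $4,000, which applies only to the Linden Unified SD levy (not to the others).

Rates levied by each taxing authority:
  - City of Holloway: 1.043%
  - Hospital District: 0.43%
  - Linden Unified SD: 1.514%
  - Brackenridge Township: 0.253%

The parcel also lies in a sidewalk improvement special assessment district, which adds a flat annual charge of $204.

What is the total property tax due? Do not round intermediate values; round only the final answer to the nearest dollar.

$48,846

Assessed value = $1,599,100 × 0.94 = $1,503,154
City of Holloway: $1,503,154 × 0.01043 = $15,677.89622
Hospital District: $1,503,154 × 0.0043 = $6,463.5622
Linden Unified SD: ($1,503,154 − $4,000) × 0.01514 = $1,499,154 × 0.01514 = $22,697.19156
Brackenridge Township: $1,503,154 × 0.00253 = $3,802.97962
Levies subtotal = $48,641.6296
Total = $48,641.6296 + $204 = $48,845.6296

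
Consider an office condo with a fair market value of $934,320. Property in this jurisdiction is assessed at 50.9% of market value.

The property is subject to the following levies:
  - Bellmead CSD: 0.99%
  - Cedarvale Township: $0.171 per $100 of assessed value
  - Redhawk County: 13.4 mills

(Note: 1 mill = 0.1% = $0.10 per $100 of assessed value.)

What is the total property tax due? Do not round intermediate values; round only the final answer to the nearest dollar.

Assessed value = $934,320 × 0.509 = $475,568.88
Bellmead CSD: $475,568.88 × 0.0099 = $4,708.131912
Cedarvale Township: $475,568.88 × 0.00171 = $813.2227848
Redhawk County: $475,568.88 × 0.0134 = $6,372.622992
Total = $11,893.9776888

$11,894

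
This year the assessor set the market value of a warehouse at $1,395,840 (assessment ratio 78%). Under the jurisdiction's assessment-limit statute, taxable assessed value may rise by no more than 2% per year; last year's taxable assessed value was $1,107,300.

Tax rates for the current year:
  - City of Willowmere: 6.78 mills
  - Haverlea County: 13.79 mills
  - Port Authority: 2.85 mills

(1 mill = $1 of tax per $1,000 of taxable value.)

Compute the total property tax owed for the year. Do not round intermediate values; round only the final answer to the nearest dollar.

$25,499

Uncapped assessed value = $1,395,840 × 0.78 = $1,088,755.2
Cap limit = $1,107,300 × 1.02 = $1,129,446
Taxable assessed value = min($1,088,755.2, $1,129,446) = $1,088,755.2 (cap does not bind)
City of Willowmere: $1,088,755.2 × 0.00678 = $7,381.760256
Haverlea County: $1,088,755.2 × 0.01379 = $15,013.934208
Port Authority: $1,088,755.2 × 0.00285 = $3,102.95232
Total = $25,498.646784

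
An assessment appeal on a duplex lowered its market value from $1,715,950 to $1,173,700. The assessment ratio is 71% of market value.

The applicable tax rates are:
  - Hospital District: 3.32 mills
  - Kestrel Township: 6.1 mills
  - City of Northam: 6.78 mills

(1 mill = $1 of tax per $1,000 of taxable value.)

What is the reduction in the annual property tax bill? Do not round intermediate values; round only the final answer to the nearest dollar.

Old assessed value = $1,715,950 × 0.71 = $1,218,324.5
New assessed value = $1,173,700 × 0.71 = $833,327
Combined rate = 0.00332 + 0.0061 + 0.00678 = 0.0162
Old tax = $1,218,324.5 × 0.0162 = $19,736.8569
New tax = $833,327 × 0.0162 = $13,499.8974
Reduction = $19,736.8569 − $13,499.8974 = $6,236.9595

$6,237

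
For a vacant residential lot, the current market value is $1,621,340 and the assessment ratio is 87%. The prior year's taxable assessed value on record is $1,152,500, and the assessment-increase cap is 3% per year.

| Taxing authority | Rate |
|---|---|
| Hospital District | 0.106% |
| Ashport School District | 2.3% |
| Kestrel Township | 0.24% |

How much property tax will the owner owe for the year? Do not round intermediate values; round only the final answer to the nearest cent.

Uncapped assessed value = $1,621,340 × 0.87 = $1,410,565.8
Cap limit = $1,152,500 × 1.03 = $1,187,075
Taxable assessed value = min($1,410,565.8, $1,187,075) = $1,187,075 (cap binds)
Hospital District: $1,187,075 × 0.00106 = $1,258.2995
Ashport School District: $1,187,075 × 0.023 = $27,302.725
Kestrel Township: $1,187,075 × 0.0024 = $2,848.98
Total = $31,410.0045

$31,410.00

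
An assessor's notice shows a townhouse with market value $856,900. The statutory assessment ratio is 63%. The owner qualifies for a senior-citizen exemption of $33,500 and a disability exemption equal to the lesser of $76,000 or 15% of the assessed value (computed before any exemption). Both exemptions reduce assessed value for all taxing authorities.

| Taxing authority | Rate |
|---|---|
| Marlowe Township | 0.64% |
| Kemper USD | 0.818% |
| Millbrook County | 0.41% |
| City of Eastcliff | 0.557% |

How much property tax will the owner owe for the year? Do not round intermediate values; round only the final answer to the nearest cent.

Assessed value = $856,900 × 0.63 = $539,847
Disability exemption = min($76,000, 15% × $539,847) = min($76,000, $80,977.05) = $76,000 (dollar cap binds)
Taxable value = $539,847 − $33,500 − $76,000 = $430,347
Marlowe Township: $430,347 × 0.0064 = $2,754.2208
Kemper USD: $430,347 × 0.00818 = $3,520.23846
Millbrook County: $430,347 × 0.0041 = $1,764.4227
City of Eastcliff: $430,347 × 0.00557 = $2,397.03279
Total = $10,435.91475

$10,435.91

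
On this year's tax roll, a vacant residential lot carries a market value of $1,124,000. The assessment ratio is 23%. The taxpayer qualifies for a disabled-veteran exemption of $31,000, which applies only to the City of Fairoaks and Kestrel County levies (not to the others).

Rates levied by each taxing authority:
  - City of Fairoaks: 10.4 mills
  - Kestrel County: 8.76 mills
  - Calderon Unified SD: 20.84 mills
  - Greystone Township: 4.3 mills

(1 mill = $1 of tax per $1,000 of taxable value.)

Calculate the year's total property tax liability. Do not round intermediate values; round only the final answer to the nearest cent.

$10,858.48

Assessed value = $1,124,000 × 0.23 = $258,520
City of Fairoaks: ($258,520 − $31,000) × 0.0104 = $227,520 × 0.0104 = $2,366.208
Kestrel County: ($258,520 − $31,000) × 0.00876 = $227,520 × 0.00876 = $1,993.0752
Calderon Unified SD: $258,520 × 0.02084 = $5,387.5568
Greystone Township: $258,520 × 0.0043 = $1,111.636
Total = $10,858.476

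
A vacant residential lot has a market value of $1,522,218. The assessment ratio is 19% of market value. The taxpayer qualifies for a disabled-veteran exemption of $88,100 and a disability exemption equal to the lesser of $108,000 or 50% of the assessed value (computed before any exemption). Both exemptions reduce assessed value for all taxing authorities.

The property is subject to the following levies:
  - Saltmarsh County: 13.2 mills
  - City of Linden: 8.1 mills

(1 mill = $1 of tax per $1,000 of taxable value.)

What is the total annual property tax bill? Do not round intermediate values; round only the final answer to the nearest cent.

Assessed value = $1,522,218 × 0.19 = $289,221.42
Disability exemption = min($108,000, 50% × $289,221.42) = min($108,000, $144,610.71) = $108,000 (dollar cap binds)
Taxable value = $289,221.42 − $88,100 − $108,000 = $93,121.42
Saltmarsh County: $93,121.42 × 0.0132 = $1,229.202744
City of Linden: $93,121.42 × 0.0081 = $754.283502
Total = $1,983.486246

$1,983.49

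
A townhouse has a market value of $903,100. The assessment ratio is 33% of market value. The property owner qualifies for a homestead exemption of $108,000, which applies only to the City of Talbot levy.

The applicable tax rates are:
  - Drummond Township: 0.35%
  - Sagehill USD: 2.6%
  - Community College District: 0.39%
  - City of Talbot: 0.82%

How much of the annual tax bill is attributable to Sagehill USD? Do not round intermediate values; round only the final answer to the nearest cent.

$7,748.60

Assessed value = $903,100 × 0.33 = $298,023
Sagehill USD taxable value = $298,023 (exemption does not apply)
Sagehill USD levy = $298,023 × 0.026 = $7,748.598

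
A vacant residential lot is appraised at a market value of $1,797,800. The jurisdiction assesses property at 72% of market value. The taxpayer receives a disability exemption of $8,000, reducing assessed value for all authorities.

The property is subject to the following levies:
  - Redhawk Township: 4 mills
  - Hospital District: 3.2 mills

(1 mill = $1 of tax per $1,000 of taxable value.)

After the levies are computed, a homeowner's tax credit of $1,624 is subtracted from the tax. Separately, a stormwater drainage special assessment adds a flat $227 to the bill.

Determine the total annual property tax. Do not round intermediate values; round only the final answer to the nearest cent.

$7,865.20

Assessed value = $1,797,800 × 0.72 = $1,294,416
Taxable value = $1,294,416 − $8,000 = $1,286,416
Redhawk Township: $1,286,416 × 0.004 = $5,145.664
Hospital District: $1,286,416 × 0.0032 = $4,116.5312
Levies subtotal = $9,262.1952
After credit = $9,262.1952 − $1,624 = $7,638.1952
Total = $7,638.1952 + $227 = $7,865.1952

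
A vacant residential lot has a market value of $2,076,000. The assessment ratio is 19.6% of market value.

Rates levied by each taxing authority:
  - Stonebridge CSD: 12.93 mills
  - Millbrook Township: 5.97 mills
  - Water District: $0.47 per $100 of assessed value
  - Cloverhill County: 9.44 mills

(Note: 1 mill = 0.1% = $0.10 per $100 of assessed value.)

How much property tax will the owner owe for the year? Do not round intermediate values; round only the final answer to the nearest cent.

$13,443.84

Assessed value = $2,076,000 × 0.196 = $406,896
Stonebridge CSD: $406,896 × 0.01293 = $5,261.16528
Millbrook Township: $406,896 × 0.00597 = $2,429.16912
Water District: $406,896 × 0.0047 = $1,912.4112
Cloverhill County: $406,896 × 0.00944 = $3,841.09824
Total = $13,443.84384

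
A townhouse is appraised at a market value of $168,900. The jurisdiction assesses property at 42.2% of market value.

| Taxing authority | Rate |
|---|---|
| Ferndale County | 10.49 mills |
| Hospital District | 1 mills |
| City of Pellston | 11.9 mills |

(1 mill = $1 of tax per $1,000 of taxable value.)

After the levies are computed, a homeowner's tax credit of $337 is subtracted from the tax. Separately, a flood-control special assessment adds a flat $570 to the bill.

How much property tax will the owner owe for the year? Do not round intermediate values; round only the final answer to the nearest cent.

Assessed value = $168,900 × 0.422 = $71,275.8
Ferndale County: $71,275.8 × 0.01049 = $747.683142
Hospital District: $71,275.8 × 0.001 = $71.2758
City of Pellston: $71,275.8 × 0.0119 = $848.18202
Levies subtotal = $1,667.140962
After credit = $1,667.140962 − $337 = $1,330.140962
Total = $1,330.140962 + $570 = $1,900.140962

$1,900.14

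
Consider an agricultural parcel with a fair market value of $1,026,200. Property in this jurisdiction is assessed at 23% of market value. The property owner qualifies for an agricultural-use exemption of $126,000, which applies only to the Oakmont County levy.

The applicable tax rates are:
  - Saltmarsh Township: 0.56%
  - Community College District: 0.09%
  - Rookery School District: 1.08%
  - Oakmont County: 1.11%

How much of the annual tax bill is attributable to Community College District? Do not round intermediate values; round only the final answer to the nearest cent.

$212.42

Assessed value = $1,026,200 × 0.23 = $236,026
Community College District taxable value = $236,026 (exemption does not apply)
Community College District levy = $236,026 × 0.0009 = $212.4234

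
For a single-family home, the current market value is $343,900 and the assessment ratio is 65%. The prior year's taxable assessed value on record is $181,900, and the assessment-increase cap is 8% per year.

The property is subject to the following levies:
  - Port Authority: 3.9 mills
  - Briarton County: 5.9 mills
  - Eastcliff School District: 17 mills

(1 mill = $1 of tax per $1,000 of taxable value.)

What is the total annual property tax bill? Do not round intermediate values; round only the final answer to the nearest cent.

$5,264.91

Uncapped assessed value = $343,900 × 0.65 = $223,535
Cap limit = $181,900 × 1.08 = $196,452
Taxable assessed value = min($223,535, $196,452) = $196,452 (cap binds)
Port Authority: $196,452 × 0.0039 = $766.1628
Briarton County: $196,452 × 0.0059 = $1,159.0668
Eastcliff School District: $196,452 × 0.017 = $3,339.684
Total = $5,264.9136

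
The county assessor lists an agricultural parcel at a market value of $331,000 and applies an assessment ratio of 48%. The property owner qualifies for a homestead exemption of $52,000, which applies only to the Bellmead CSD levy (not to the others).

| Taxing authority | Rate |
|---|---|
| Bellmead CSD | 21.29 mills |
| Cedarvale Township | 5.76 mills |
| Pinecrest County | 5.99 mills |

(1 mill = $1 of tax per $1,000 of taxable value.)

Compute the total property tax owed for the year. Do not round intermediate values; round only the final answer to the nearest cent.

$4,142.32

Assessed value = $331,000 × 0.48 = $158,880
Bellmead CSD: ($158,880 − $52,000) × 0.02129 = $106,880 × 0.02129 = $2,275.4752
Cedarvale Township: $158,880 × 0.00576 = $915.1488
Pinecrest County: $158,880 × 0.00599 = $951.6912
Total = $4,142.3152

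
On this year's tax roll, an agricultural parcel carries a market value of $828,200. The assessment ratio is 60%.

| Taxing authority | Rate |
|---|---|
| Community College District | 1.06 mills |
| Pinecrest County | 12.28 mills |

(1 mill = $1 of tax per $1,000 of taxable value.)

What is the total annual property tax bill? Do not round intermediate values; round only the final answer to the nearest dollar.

Assessed value = $828,200 × 0.6 = $496,920
Community College District: $496,920 × 0.00106 = $526.7352
Pinecrest County: $496,920 × 0.01228 = $6,102.1776
Total = $526.7352 + $6,102.1776 = $6,628.9128

$6,629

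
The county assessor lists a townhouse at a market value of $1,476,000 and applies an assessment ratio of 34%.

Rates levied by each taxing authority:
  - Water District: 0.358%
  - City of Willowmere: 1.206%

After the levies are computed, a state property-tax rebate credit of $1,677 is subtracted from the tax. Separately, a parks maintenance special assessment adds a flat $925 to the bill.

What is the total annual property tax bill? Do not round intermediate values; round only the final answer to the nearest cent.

Assessed value = $1,476,000 × 0.34 = $501,840
Water District: $501,840 × 0.00358 = $1,796.5872
City of Willowmere: $501,840 × 0.01206 = $6,052.1904
Levies subtotal = $7,848.7776
After credit = $7,848.7776 − $1,677 = $6,171.7776
Total = $6,171.7776 + $925 = $7,096.7776

$7,096.78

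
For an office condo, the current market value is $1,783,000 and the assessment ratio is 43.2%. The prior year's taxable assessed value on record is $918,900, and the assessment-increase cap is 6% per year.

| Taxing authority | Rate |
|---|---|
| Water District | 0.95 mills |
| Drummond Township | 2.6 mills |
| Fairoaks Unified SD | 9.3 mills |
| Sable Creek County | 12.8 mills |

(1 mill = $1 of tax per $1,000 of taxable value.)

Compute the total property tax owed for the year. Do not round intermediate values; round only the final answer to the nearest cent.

$19,757.07

Uncapped assessed value = $1,783,000 × 0.432 = $770,256
Cap limit = $918,900 × 1.06 = $974,034
Taxable assessed value = min($770,256, $974,034) = $770,256 (cap does not bind)
Water District: $770,256 × 0.00095 = $731.7432
Drummond Township: $770,256 × 0.0026 = $2,002.6656
Fairoaks Unified SD: $770,256 × 0.0093 = $7,163.3808
Sable Creek County: $770,256 × 0.0128 = $9,859.2768
Total = $19,757.0664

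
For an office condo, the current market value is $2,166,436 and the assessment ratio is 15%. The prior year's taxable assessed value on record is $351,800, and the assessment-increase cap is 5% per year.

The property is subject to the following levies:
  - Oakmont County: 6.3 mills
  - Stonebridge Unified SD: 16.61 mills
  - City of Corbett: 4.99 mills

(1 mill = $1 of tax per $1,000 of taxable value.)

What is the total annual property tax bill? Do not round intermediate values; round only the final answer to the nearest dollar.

Uncapped assessed value = $2,166,436 × 0.15 = $324,965.4
Cap limit = $351,800 × 1.05 = $369,390
Taxable assessed value = min($324,965.4, $369,390) = $324,965.4 (cap does not bind)
Oakmont County: $324,965.4 × 0.0063 = $2,047.28202
Stonebridge Unified SD: $324,965.4 × 0.01661 = $5,397.675294
City of Corbett: $324,965.4 × 0.00499 = $1,621.577346
Total = $9,066.53466

$9,067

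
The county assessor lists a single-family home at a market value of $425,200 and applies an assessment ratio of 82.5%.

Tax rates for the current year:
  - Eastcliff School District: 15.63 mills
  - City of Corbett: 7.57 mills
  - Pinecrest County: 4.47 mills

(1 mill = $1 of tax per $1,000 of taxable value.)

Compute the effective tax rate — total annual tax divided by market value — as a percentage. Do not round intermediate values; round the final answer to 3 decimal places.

Assessed value = $425,200 × 0.825 = $350,790
Eastcliff School District: $350,790 × 0.01563 = $5,482.8477
City of Corbett: $350,790 × 0.00757 = $2,655.4803
Pinecrest County: $350,790 × 0.00447 = $1,568.0313
Total tax = $9,706.3593
Effective rate = $9,706.3593 ÷ $425,200 = 2.283% of market value

2.283%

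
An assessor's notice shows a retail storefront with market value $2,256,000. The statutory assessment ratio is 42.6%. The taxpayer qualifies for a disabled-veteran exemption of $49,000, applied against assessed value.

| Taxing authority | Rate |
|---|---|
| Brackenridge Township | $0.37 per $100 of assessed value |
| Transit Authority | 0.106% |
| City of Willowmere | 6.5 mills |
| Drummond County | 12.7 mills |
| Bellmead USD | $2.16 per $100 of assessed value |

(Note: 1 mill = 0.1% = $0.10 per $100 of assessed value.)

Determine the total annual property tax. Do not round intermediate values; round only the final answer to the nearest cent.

Assessed value = $2,256,000 × 0.426 = $961,056
Taxable value = $961,056 − $49,000 = $912,056
Brackenridge Township: $912,056 × 0.0037 = $3,374.6072
Transit Authority: $912,056 × 0.00106 = $966.77936
City of Willowmere: $912,056 × 0.0065 = $5,928.364
Drummond County: $912,056 × 0.0127 = $11,583.1112
Bellmead USD: $912,056 × 0.0216 = $19,700.4096
Total = $41,553.27136

$41,553.27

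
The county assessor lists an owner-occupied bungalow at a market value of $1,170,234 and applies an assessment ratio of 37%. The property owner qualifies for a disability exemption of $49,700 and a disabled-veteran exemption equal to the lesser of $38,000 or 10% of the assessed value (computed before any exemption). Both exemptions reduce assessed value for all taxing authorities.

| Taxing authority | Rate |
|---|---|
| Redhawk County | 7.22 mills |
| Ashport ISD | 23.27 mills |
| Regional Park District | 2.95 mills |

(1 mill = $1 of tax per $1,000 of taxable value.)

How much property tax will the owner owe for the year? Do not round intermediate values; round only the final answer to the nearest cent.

Assessed value = $1,170,234 × 0.37 = $432,986.58
Disabled-veteran exemption = min($38,000, 10% × $432,986.58) = min($38,000, $43,298.658) = $38,000 (dollar cap binds)
Taxable value = $432,986.58 − $49,700 − $38,000 = $345,286.58
Redhawk County: $345,286.58 × 0.00722 = $2,492.9691076
Ashport ISD: $345,286.58 × 0.02327 = $8,034.8187166
Regional Park District: $345,286.58 × 0.00295 = $1,018.595411
Total = $11,546.3832352

$11,546.38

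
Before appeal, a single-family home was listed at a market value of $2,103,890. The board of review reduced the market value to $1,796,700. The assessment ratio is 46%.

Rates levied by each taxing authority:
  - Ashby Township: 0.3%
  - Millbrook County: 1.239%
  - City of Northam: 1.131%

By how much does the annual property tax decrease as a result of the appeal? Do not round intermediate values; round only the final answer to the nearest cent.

$3,772.91

Old assessed value = $2,103,890 × 0.46 = $967,789.4
New assessed value = $1,796,700 × 0.46 = $826,482
Combined rate = 0.003 + 0.01239 + 0.01131 = 0.0267
Old tax = $967,789.4 × 0.0267 = $25,839.97698
New tax = $826,482 × 0.0267 = $22,067.0694
Reduction = $25,839.97698 − $22,067.0694 = $3,772.90758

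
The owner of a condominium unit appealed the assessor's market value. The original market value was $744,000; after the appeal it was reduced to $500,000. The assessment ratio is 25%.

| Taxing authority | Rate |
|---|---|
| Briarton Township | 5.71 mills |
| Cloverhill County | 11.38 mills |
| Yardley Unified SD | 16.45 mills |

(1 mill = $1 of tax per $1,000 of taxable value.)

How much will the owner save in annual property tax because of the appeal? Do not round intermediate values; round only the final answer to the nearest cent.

Old assessed value = $744,000 × 0.25 = $186,000
New assessed value = $500,000 × 0.25 = $125,000
Combined rate = 0.00571 + 0.01138 + 0.01645 = 0.03354
Old tax = $186,000 × 0.03354 = $6,238.44
New tax = $125,000 × 0.03354 = $4,192.5
Reduction = $6,238.44 − $4,192.5 = $2,045.94

$2,045.94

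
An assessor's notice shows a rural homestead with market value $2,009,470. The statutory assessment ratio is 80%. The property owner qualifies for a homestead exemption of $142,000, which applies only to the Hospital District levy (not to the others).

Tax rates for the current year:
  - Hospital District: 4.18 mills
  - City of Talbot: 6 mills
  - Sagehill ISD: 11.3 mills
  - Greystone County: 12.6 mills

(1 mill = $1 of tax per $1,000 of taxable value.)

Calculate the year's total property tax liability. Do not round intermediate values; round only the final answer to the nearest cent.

Assessed value = $2,009,470 × 0.8 = $1,607,576
Hospital District: ($1,607,576 − $142,000) × 0.00418 = $1,465,576 × 0.00418 = $6,126.10768
City of Talbot: $1,607,576 × 0.006 = $9,645.456
Sagehill ISD: $1,607,576 × 0.0113 = $18,165.6088
Greystone County: $1,607,576 × 0.0126 = $20,255.4576
Total = $54,192.63008

$54,192.63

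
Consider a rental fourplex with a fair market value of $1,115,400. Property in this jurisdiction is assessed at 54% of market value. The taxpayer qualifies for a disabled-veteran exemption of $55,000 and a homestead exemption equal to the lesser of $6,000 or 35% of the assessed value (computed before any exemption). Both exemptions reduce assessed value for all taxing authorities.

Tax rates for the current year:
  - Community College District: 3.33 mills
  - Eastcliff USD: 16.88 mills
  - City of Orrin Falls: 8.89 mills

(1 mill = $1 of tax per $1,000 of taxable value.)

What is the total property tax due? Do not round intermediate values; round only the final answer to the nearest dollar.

$15,752

Assessed value = $1,115,400 × 0.54 = $602,316
Homestead exemption = min($6,000, 35% × $602,316) = min($6,000, $210,810.6) = $6,000 (dollar cap binds)
Taxable value = $602,316 − $55,000 − $6,000 = $541,316
Community College District: $541,316 × 0.00333 = $1,802.58228
Eastcliff USD: $541,316 × 0.01688 = $9,137.41408
City of Orrin Falls: $541,316 × 0.00889 = $4,812.29924
Total = $15,752.2956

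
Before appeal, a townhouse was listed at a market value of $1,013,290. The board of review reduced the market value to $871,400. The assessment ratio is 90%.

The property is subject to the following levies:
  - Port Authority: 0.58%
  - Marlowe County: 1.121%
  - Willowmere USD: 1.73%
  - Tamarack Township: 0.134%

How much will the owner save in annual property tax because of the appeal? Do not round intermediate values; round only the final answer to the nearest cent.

Old assessed value = $1,013,290 × 0.9 = $911,961
New assessed value = $871,400 × 0.9 = $784,260
Combined rate = 0.0058 + 0.01121 + 0.0173 + 0.00134 = 0.03565
Old tax = $911,961 × 0.03565 = $32,511.40965
New tax = $784,260 × 0.03565 = $27,958.869
Reduction = $32,511.40965 − $27,958.869 = $4,552.54065

$4,552.54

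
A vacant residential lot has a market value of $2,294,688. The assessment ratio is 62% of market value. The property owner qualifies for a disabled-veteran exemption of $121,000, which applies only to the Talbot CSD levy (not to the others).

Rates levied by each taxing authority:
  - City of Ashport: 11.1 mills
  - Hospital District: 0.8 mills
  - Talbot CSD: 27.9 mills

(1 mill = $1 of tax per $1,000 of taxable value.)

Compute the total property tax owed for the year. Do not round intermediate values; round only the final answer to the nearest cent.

$53,247.82

Assessed value = $2,294,688 × 0.62 = $1,422,706.56
City of Ashport: $1,422,706.56 × 0.0111 = $15,792.042816
Hospital District: $1,422,706.56 × 0.0008 = $1,138.165248
Talbot CSD: ($1,422,706.56 − $121,000) × 0.0279 = $1,301,706.56 × 0.0279 = $36,317.613024
Total = $53,247.821088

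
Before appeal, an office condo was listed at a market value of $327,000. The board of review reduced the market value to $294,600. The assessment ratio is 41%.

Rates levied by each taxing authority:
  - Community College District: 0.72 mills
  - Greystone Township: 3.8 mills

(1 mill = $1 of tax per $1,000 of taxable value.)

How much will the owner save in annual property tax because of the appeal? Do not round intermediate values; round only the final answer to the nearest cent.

Old assessed value = $327,000 × 0.41 = $134,070
New assessed value = $294,600 × 0.41 = $120,786
Combined rate = 0.00072 + 0.0038 = 0.00452
Old tax = $134,070 × 0.00452 = $605.9964
New tax = $120,786 × 0.00452 = $545.95272
Reduction = $605.9964 − $545.95272 = $60.04368

$60.04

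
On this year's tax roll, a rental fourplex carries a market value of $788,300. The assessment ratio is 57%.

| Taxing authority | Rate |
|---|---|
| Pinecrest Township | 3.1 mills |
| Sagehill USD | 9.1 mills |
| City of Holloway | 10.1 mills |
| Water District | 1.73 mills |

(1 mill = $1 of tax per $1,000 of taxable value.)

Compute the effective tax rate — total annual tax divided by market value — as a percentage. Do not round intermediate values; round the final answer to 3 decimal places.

Assessed value = $788,300 × 0.57 = $449,331
Pinecrest Township: $449,331 × 0.0031 = $1,392.9261
Sagehill USD: $449,331 × 0.0091 = $4,088.9121
City of Holloway: $449,331 × 0.0101 = $4,538.2431
Water District: $449,331 × 0.00173 = $777.34263
Total tax = $10,797.42393
Effective rate = $10,797.42393 ÷ $788,300 = 1.370% of market value

1.370%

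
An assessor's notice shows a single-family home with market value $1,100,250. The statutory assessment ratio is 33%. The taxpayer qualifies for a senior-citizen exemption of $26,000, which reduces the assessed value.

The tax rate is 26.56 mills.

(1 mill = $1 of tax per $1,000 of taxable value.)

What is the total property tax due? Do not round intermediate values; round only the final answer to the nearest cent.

$8,952.91

Assessed value = $1,100,250 × 0.33 = $363,082.5
Taxable value = $363,082.5 − $26,000 = $337,082.5
Tax = $337,082.5 × 0.02656 = $8,952.9112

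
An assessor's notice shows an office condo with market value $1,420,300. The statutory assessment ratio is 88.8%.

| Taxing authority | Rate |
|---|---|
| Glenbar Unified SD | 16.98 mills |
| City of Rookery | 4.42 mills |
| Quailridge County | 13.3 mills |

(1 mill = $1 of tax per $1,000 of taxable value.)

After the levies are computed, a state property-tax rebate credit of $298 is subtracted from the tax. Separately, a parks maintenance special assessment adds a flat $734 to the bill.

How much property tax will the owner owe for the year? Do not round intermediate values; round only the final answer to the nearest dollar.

$44,201

Assessed value = $1,420,300 × 0.888 = $1,261,226.4
Glenbar Unified SD: $1,261,226.4 × 0.01698 = $21,415.624272
City of Rookery: $1,261,226.4 × 0.00442 = $5,574.620688
Quailridge County: $1,261,226.4 × 0.0133 = $16,774.31112
Levies subtotal = $43,764.55608
After credit = $43,764.55608 − $298 = $43,466.55608
Total = $43,466.55608 + $734 = $44,200.55608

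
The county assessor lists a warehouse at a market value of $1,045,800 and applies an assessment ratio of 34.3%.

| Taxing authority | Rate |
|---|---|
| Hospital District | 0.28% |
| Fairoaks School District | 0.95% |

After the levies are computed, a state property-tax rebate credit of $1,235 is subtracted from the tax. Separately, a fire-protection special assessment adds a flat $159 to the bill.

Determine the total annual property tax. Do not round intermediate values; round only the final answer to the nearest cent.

Assessed value = $1,045,800 × 0.343 = $358,709.4
Hospital District: $358,709.4 × 0.0028 = $1,004.38632
Fairoaks School District: $358,709.4 × 0.0095 = $3,407.7393
Levies subtotal = $4,412.12562
After credit = $4,412.12562 − $1,235 = $3,177.12562
Total = $3,177.12562 + $159 = $3,336.12562

$3,336.13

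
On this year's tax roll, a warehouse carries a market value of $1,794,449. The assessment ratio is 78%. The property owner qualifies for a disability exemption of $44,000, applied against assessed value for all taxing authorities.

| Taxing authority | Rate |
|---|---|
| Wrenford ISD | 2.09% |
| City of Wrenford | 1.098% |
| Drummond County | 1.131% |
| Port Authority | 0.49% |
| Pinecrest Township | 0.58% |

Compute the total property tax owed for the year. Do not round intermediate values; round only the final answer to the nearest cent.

$73,057.07

Assessed value = $1,794,449 × 0.78 = $1,399,670.22
Taxable value = $1,399,670.22 − $44,000 = $1,355,670.22
Wrenford ISD: $1,355,670.22 × 0.0209 = $28,333.507598
City of Wrenford: $1,355,670.22 × 0.01098 = $14,885.2590156
Drummond County: $1,355,670.22 × 0.01131 = $15,332.6301882
Port Authority: $1,355,670.22 × 0.0049 = $6,642.784078
Pinecrest Township: $1,355,670.22 × 0.0058 = $7,862.887276
Total = $28,333.507598 + $14,885.2590156 + $15,332.6301882 + $6,642.784078 + $7,862.887276 = $73,057.0681558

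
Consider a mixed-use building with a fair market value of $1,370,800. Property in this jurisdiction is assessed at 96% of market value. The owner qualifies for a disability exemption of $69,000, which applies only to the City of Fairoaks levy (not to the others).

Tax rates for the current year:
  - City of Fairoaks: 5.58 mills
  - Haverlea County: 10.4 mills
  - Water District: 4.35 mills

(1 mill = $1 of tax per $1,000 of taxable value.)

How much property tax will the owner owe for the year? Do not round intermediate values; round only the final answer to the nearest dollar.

Assessed value = $1,370,800 × 0.96 = $1,315,968
City of Fairoaks: ($1,315,968 − $69,000) × 0.00558 = $1,246,968 × 0.00558 = $6,958.08144
Haverlea County: $1,315,968 × 0.0104 = $13,686.0672
Water District: $1,315,968 × 0.00435 = $5,724.4608
Total = $26,368.60944

$26,369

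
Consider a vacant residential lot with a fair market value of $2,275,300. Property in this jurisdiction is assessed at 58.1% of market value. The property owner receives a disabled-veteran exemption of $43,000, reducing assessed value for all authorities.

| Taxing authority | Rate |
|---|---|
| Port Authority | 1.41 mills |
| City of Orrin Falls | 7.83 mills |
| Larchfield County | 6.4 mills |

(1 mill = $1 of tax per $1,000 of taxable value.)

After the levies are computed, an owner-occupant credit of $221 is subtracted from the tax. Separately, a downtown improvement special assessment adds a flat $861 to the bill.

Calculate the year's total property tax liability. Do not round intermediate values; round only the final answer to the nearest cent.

$20,642.77

Assessed value = $2,275,300 × 0.581 = $1,321,949.3
Taxable value = $1,321,949.3 − $43,000 = $1,278,949.3
Port Authority: $1,278,949.3 × 0.00141 = $1,803.318513
City of Orrin Falls: $1,278,949.3 × 0.00783 = $10,014.173019
Larchfield County: $1,278,949.3 × 0.0064 = $8,185.27552
Levies subtotal = $20,002.767052
After credit = $20,002.767052 − $221 = $19,781.767052
Total = $19,781.767052 + $861 = $20,642.767052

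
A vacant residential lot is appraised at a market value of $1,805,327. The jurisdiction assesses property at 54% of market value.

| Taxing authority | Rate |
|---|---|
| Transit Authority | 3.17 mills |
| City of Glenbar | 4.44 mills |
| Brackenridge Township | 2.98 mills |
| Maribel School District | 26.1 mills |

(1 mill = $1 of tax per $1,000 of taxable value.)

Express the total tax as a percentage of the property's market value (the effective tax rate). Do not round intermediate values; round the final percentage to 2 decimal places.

1.98%

Assessed value = $1,805,327 × 0.54 = $974,876.58
Transit Authority: $974,876.58 × 0.00317 = $3,090.3587586
City of Glenbar: $974,876.58 × 0.00444 = $4,328.4520152
Brackenridge Township: $974,876.58 × 0.00298 = $2,905.1322084
Maribel School District: $974,876.58 × 0.0261 = $25,444.278738
Total tax = $35,768.2217202
Effective rate = $35,768.2217202 ÷ $1,805,327 = 1.98% of market value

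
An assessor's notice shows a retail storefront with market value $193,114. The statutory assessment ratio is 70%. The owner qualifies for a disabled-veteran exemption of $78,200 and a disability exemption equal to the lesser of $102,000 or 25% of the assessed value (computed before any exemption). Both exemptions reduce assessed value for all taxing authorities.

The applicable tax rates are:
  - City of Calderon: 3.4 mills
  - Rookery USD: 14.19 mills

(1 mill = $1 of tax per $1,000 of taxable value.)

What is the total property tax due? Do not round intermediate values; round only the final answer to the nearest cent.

Assessed value = $193,114 × 0.7 = $135,179.8
Disability exemption = min($102,000, 25% × $135,179.8) = min($102,000, $33,794.95) = $33,794.95 (percentage binds)
Taxable value = $135,179.8 − $78,200 − $33,794.95 = $23,184.85
City of Calderon: $23,184.85 × 0.0034 = $78.82849
Rookery USD: $23,184.85 × 0.01419 = $328.9930215
Total = $407.8215115

$407.82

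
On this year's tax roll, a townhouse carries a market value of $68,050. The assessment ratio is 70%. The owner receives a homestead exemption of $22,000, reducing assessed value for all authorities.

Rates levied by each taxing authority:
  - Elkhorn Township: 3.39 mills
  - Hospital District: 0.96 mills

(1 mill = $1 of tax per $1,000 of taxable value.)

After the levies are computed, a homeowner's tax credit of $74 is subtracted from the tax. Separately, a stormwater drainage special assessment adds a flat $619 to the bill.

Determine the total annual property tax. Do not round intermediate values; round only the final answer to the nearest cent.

$656.51

Assessed value = $68,050 × 0.7 = $47,635
Taxable value = $47,635 − $22,000 = $25,635
Elkhorn Township: $25,635 × 0.00339 = $86.90265
Hospital District: $25,635 × 0.00096 = $24.6096
Levies subtotal = $111.51225
After credit = $111.51225 − $74 = $37.51225
Total = $37.51225 + $619 = $656.51225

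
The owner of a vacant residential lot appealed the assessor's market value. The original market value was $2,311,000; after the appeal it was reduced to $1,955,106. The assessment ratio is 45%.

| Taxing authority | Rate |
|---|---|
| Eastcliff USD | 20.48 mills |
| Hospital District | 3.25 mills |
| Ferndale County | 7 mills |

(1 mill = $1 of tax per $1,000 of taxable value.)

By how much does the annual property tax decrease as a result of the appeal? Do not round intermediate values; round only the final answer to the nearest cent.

$4,921.48

Old assessed value = $2,311,000 × 0.45 = $1,039,950
New assessed value = $1,955,106 × 0.45 = $879,797.7
Combined rate = 0.02048 + 0.00325 + 0.007 = 0.03073
Old tax = $1,039,950 × 0.03073 = $31,957.6635
New tax = $879,797.7 × 0.03073 = $27,036.183321
Reduction = $31,957.6635 − $27,036.183321 = $4,921.480179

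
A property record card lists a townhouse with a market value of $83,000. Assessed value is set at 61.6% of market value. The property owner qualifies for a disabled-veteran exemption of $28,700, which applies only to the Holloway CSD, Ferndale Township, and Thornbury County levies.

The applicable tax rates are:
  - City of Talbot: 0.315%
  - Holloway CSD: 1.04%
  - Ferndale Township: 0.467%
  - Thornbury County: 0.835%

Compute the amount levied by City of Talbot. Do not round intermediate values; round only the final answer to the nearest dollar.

Assessed value = $83,000 × 0.616 = $51,128
City of Talbot taxable value = $51,128 (exemption does not apply)
City of Talbot levy = $51,128 × 0.00315 = $161.0532

$161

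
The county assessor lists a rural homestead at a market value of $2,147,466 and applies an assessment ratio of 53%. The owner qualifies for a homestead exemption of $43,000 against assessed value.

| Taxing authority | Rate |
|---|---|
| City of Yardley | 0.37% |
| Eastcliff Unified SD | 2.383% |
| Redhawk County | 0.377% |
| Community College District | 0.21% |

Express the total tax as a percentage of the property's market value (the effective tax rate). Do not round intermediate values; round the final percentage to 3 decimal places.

Assessed value = $2,147,466 × 0.53 = $1,138,156.98
Taxable value = $1,138,156.98 − $43,000 = $1,095,156.98
City of Yardley: $1,095,156.98 × 0.0037 = $4,052.080826
Eastcliff Unified SD: $1,095,156.98 × 0.02383 = $26,097.5908334
Redhawk County: $1,095,156.98 × 0.00377 = $4,128.7418146
Community College District: $1,095,156.98 × 0.0021 = $2,299.829658
Total tax = $36,578.243132
Effective rate = $36,578.243132 ÷ $2,147,466 = 1.703% of market value

1.703%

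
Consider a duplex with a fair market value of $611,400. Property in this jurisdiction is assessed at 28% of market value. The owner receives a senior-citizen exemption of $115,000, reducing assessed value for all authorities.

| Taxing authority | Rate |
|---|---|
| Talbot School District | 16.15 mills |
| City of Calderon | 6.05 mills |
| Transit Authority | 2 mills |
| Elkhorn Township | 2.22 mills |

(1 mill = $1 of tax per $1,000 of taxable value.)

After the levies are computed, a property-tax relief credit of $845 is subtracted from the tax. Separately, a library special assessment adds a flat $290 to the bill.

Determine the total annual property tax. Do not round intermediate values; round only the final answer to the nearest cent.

$929.59

Assessed value = $611,400 × 0.28 = $171,192
Taxable value = $171,192 − $115,000 = $56,192
Talbot School District: $56,192 × 0.01615 = $907.5008
City of Calderon: $56,192 × 0.00605 = $339.9616
Transit Authority: $56,192 × 0.002 = $112.384
Elkhorn Township: $56,192 × 0.00222 = $124.74624
Levies subtotal = $1,484.59264
After credit = $1,484.59264 − $845 = $639.59264
Total = $639.59264 + $290 = $929.59264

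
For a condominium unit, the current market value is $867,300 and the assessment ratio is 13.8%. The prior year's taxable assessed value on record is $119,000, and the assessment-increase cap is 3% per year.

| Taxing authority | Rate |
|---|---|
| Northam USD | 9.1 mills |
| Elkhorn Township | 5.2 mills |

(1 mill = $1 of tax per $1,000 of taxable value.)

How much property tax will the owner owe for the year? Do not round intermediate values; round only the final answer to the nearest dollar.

$1,712

Uncapped assessed value = $867,300 × 0.138 = $119,687.4
Cap limit = $119,000 × 1.03 = $122,570
Taxable assessed value = min($119,687.4, $122,570) = $119,687.4 (cap does not bind)
Northam USD: $119,687.4 × 0.0091 = $1,089.15534
Elkhorn Township: $119,687.4 × 0.0052 = $622.37448
Total = $1,711.52982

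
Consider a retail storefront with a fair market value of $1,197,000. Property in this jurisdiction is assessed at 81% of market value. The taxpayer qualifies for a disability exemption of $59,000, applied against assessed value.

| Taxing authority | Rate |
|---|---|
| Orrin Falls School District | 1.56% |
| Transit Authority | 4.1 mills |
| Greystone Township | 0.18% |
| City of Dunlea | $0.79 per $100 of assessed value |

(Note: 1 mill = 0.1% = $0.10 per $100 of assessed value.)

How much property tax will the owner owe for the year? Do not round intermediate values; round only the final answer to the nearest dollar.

Assessed value = $1,197,000 × 0.81 = $969,570
Taxable value = $969,570 − $59,000 = $910,570
Orrin Falls School District: $910,570 × 0.0156 = $14,204.892
Transit Authority: $910,570 × 0.0041 = $3,733.337
Greystone Township: $910,570 × 0.0018 = $1,639.026
City of Dunlea: $910,570 × 0.0079 = $7,193.503
Total = $26,770.758

$26,771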